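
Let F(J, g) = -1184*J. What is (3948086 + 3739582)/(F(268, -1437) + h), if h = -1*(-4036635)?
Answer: 7687668/3719323 ≈ 2.0670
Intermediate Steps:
h = 4036635
(3948086 + 3739582)/(F(268, -1437) + h) = (3948086 + 3739582)/(-1184*268 + 4036635) = 7687668/(-317312 + 4036635) = 7687668/3719323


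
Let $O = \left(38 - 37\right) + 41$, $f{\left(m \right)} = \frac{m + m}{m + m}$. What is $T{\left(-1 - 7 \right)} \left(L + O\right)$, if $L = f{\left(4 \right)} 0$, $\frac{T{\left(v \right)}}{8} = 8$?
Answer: $2688$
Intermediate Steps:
$T{\left(v \right)} = 64$ ($T{\left(v \right)} = 8 \cdot 8 = 64$)
$f{\left(m \right)} = 1$ ($f{\left(m \right)} = \frac{2 m}{2 m} = 2 m \frac{1}{2 m} = 1$)
$O = 42$ ($O = 1 + 41 = 42$)
$L = 0$ ($L = 1 \cdot 0 = 0$)
$T{\left(-1 - 7 \right)} \left(L + O\right) = 64 \left(0 + 42\right) = 64 \cdot 42 = 2688$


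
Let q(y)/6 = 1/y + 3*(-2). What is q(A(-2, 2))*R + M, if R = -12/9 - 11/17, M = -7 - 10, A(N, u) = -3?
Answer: 2971/51 ≈ 58.255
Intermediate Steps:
M = -17
R = -101/51 (R = -12*⅑ - 11*1/17 = -4/3 - 11/17 = -101/51 ≈ -1.9804)
q(y) = -36 + 6/y (q(y) = 6*(1/y + 3*(-2)) = 6*(1/y - 6) = 6*(-6 + 1/y) = -36 + 6/y)
q(A(-2, 2))*R + M = (-36 + 6/(-3))*(-101/51) - 17 = (-36 + 6*(-⅓))*(-101/51) - 17 = (-36 - 2)*(-101/51) - 17 = -38*(-101/51) - 17 = 3838/51 - 17 = 2971/51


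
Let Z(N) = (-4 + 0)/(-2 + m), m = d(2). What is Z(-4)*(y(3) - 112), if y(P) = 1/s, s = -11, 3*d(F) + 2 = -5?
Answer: -14796/143 ≈ -103.47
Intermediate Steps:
d(F) = -7/3 (d(F) = -⅔ + (⅓)*(-5) = -⅔ - 5/3 = -7/3)
m = -7/3 ≈ -2.3333
Z(N) = 12/13 (Z(N) = (-4 + 0)/(-2 - 7/3) = -4/(-13/3) = -4*(-3/13) = 12/13)
y(P) = -1/11 (y(P) = 1/(-11) = -1/11)
Z(-4)*(y(3) - 112) = 12*(-1/11 - 112)/13 = (12/13)*(-1233/11) = -14796/143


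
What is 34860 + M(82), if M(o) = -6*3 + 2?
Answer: 34844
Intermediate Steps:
M(o) = -16 (M(o) = -18 + 2 = -16)
34860 + M(82) = 34860 - 16 = 34844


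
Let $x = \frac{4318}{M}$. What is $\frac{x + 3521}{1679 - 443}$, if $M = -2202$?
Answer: $\frac{1937231}{680418} \approx 2.8471$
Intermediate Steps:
$x = - \frac{2159}{1101}$ ($x = \frac{4318}{-2202} = 4318 \left(- \frac{1}{2202}\right) = - \frac{2159}{1101} \approx -1.9609$)
$\frac{x + 3521}{1679 - 443} = \frac{- \frac{2159}{1101} + 3521}{1679 - 443} = \frac{3874462}{1101 \cdot 1236} = \frac{3874462}{1101} \cdot \frac{1}{1236} = \frac{1937231}{680418}$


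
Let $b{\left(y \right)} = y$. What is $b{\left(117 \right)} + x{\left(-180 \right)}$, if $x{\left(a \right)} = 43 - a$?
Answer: $340$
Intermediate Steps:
$b{\left(117 \right)} + x{\left(-180 \right)} = 117 + \left(43 - -180\right) = 117 + \left(43 + 180\right) = 117 + 223 = 340$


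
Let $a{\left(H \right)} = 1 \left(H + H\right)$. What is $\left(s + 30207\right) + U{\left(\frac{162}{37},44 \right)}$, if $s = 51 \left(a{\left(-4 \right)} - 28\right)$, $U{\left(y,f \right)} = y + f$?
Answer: $\frac{1051517}{37} \approx 28419.0$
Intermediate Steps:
$U{\left(y,f \right)} = f + y$
$a{\left(H \right)} = 2 H$ ($a{\left(H \right)} = 1 \cdot 2 H = 2 H$)
$s = -1836$ ($s = 51 \left(2 \left(-4\right) - 28\right) = 51 \left(-8 - 28\right) = 51 \left(-36\right) = -1836$)
$\left(s + 30207\right) + U{\left(\frac{162}{37},44 \right)} = \left(-1836 + 30207\right) + \left(44 + \frac{162}{37}\right) = 28371 + \left(44 + 162 \cdot \frac{1}{37}\right) = 28371 + \left(44 + \frac{162}{37}\right) = 28371 + \frac{1790}{37} = \frac{1051517}{37}$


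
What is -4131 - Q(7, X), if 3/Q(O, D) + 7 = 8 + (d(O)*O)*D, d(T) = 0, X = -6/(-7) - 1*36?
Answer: -4134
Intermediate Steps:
X = -246/7 (X = -6*(-⅐) - 36 = 6/7 - 36 = -246/7 ≈ -35.143)
Q(O, D) = 3 (Q(O, D) = 3/(-7 + (8 + (0*O)*D)) = 3/(-7 + (8 + 0*D)) = 3/(-7 + (8 + 0)) = 3/(-7 + 8) = 3/1 = 3*1 = 3)
-4131 - Q(7, X) = -4131 - 1*3 = -4131 - 3 = -4134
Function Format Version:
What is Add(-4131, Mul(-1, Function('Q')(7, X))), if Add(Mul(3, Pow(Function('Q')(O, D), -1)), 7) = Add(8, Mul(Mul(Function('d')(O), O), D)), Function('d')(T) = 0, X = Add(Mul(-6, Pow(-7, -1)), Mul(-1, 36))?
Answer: -4134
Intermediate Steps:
X = Rational(-246, 7) (X = Add(Mul(-6, Rational(-1, 7)), -36) = Add(Rational(6, 7), -36) = Rational(-246, 7) ≈ -35.143)
Function('Q')(O, D) = 3 (Function('Q')(O, D) = Mul(3, Pow(Add(-7, Add(8, Mul(Mul(0, O), D))), -1)) = Mul(3, Pow(Add(-7, Add(8, Mul(0, D))), -1)) = Mul(3, Pow(Add(-7, Add(8, 0)), -1)) = Mul(3, Pow(Add(-7, 8), -1)) = Mul(3, Pow(1, -1)) = Mul(3, 1) = 3)
Add(-4131, Mul(-1, Function('Q')(7, X))) = Add(-4131, Mul(-1, 3)) = Add(-4131, -3) = -4134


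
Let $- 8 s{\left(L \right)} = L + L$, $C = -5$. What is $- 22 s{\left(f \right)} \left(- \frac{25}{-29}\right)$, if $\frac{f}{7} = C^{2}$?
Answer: $\frac{48125}{58} \approx 829.74$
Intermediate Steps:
$f = 175$ ($f = 7 \left(-5\right)^{2} = 7 \cdot 25 = 175$)
$s{\left(L \right)} = - \frac{L}{4}$ ($s{\left(L \right)} = - \frac{L + L}{8} = - \frac{2 L}{8} = - \frac{L}{4}$)
$- 22 s{\left(f \right)} \left(- \frac{25}{-29}\right) = - 22 \left(\left(- \frac{1}{4}\right) 175\right) \left(- \frac{25}{-29}\right) = \left(-22\right) \left(- \frac{175}{4}\right) \left(\left(-25\right) \left(- \frac{1}{29}\right)\right) = \frac{1925}{2} \cdot \frac{25}{29} = \frac{48125}{58}$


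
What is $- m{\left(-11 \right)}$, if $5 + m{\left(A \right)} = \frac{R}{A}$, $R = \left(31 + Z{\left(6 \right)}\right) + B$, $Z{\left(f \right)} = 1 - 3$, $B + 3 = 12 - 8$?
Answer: $\frac{85}{11} \approx 7.7273$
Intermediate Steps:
$B = 1$ ($B = -3 + \left(12 - 8\right) = -3 + 4 = 1$)
$Z{\left(f \right)} = -2$ ($Z{\left(f \right)} = 1 - 3 = -2$)
$R = 30$ ($R = \left(31 - 2\right) + 1 = 29 + 1 = 30$)
$m{\left(A \right)} = -5 + \frac{30}{A}$
$- m{\left(-11 \right)} = - (-5 + \frac{30}{-11}) = - (-5 + 30 \left(- \frac{1}{11}\right)) = - (-5 - \frac{30}{11}) = \left(-1\right) \left(- \frac{85}{11}\right) = \frac{85}{11}$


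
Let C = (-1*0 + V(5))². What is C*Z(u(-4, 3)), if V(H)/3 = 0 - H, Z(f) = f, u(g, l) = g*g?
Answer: 3600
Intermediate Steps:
u(g, l) = g²
V(H) = -3*H (V(H) = 3*(0 - H) = 3*(-H) = -3*H)
C = 225 (C = (-1*0 - 3*5)² = (0 - 15)² = (-15)² = 225)
C*Z(u(-4, 3)) = 225*(-4)² = 225*16 = 3600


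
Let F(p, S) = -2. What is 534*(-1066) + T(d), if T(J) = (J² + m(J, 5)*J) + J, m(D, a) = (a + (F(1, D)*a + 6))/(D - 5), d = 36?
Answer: -17605236/31 ≈ -5.6791e+5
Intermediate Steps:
m(D, a) = (6 - a)/(-5 + D) (m(D, a) = (a + (-2*a + 6))/(D - 5) = (a + (6 - 2*a))/(-5 + D) = (6 - a)/(-5 + D))
T(J) = J + J² + J/(-5 + J) (T(J) = (J² + ((6 - 1*5)/(-5 + J))*J) + J = (J² + ((6 - 5)/(-5 + J))*J) + J = (J² + (1/(-5 + J))*J) + J = (J² + J/(-5 + J)) + J = J + J² + J/(-5 + J))
534*(-1066) + T(d) = 534*(-1066) + 36*(1 + (1 + 36)*(-5 + 36))/(-5 + 36) = -569244 + 36*(1 + 37*31)/31 = -569244 + 36*(1/31)*(1 + 1147) = -569244 + 36*(1/31)*1148 = -569244 + 41328/31 = -17605236/31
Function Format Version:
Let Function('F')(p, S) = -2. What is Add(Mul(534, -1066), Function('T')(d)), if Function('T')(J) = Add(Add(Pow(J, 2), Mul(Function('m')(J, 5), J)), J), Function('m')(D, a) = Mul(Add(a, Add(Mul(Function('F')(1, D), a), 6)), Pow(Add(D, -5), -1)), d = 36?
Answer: Rational(-17605236, 31) ≈ -5.6791e+5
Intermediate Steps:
Function('m')(D, a) = Mul(Pow(Add(-5, D), -1), Add(6, Mul(-1, a))) (Function('m')(D, a) = Mul(Add(a, Add(Mul(-2, a), 6)), Pow(Add(D, -5), -1)) = Mul(Add(a, Add(6, Mul(-2, a))), Pow(Add(-5, D), -1)) = Mul(Add(6, Mul(-1, a)), Pow(Add(-5, D), -1)) = Mul(Pow(Add(-5, D), -1), Add(6, Mul(-1, a))))
Function('T')(J) = Add(J, Pow(J, 2), Mul(J, Pow(Add(-5, J), -1))) (Function('T')(J) = Add(Add(Pow(J, 2), Mul(Mul(Pow(Add(-5, J), -1), Add(6, Mul(-1, 5))), J)), J) = Add(Add(Pow(J, 2), Mul(Mul(Pow(Add(-5, J), -1), Add(6, -5)), J)), J) = Add(Add(Pow(J, 2), Mul(Mul(Pow(Add(-5, J), -1), 1), J)), J) = Add(Add(Pow(J, 2), Mul(Pow(Add(-5, J), -1), J)), J) = Add(Add(Pow(J, 2), Mul(J, Pow(Add(-5, J), -1))), J) = Add(J, Pow(J, 2), Mul(J, Pow(Add(-5, J), -1))))
Add(Mul(534, -1066), Function('T')(d)) = Add(Mul(534, -1066), Mul(36, Pow(Add(-5, 36), -1), Add(1, Mul(Add(1, 36), Add(-5, 36))))) = Add(-569244, Mul(36, Pow(31, -1), Add(1, Mul(37, 31)))) = Add(-569244, Mul(36, Rational(1, 31), Add(1, 1147))) = Add(-569244, Mul(36, Rational(1, 31), 1148)) = Add(-569244, Rational(41328, 31)) = Rational(-17605236, 31)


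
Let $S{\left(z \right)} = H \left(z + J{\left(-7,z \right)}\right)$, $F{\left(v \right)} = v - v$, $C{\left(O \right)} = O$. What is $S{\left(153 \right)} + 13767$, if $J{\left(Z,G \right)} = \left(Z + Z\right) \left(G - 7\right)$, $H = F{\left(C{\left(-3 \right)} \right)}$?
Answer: $13767$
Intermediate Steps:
$F{\left(v \right)} = 0$
$H = 0$
$J{\left(Z,G \right)} = 2 Z \left(-7 + G\right)$
$S{\left(z \right)} = 0$ ($S{\left(z \right)} = 0 \left(z + 2 \left(-7\right) \left(-7 + z\right)\right) = 0 \left(z - \left(-98 + 14 z\right)\right) = 0 \left(98 - 13 z\right) = 0$)
$S{\left(153 \right)} + 13767 = 0 + 13767 = 13767$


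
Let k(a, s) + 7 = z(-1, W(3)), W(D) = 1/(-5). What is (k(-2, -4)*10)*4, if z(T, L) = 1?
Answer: -240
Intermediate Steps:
W(D) = -1/5
k(a, s) = -6 (k(a, s) = -7 + 1 = -6)
(k(-2, -4)*10)*4 = -6*10*4 = -60*4 = -240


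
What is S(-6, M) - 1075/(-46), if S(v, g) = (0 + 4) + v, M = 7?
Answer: 983/46 ≈ 21.370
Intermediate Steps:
S(v, g) = 4 + v
S(-6, M) - 1075/(-46) = (4 - 6) - 1075/(-46) = -2 - 1075*(-1)/46 = -2 - 43*(-25/46) = -2 + 1075/46 = 983/46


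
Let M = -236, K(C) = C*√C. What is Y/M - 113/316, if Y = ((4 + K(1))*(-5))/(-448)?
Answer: -2988791/8352512 ≈ -0.35783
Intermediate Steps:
K(C) = C^(3/2)
Y = 25/448 (Y = ((4 + 1^(3/2))*(-5))/(-448) = ((4 + 1)*(-5))*(-1/448) = (5*(-5))*(-1/448) = -25*(-1/448) = 25/448 ≈ 0.055804)
Y/M - 113/316 = (25/448)/(-236) - 113/316 = (25/448)*(-1/236) - 113*1/316 = -25/105728 - 113/316 = -2988791/8352512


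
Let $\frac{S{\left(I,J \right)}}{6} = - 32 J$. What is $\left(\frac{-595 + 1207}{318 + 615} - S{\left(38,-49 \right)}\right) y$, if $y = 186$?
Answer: $- \frac{544177224}{311} \approx -1.7498 \cdot 10^{6}$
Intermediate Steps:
$S{\left(I,J \right)} = - 192 J$ ($S{\left(I,J \right)} = 6 \left(- 32 J\right) = - 192 J$)
$\left(\frac{-595 + 1207}{318 + 615} - S{\left(38,-49 \right)}\right) y = \left(\frac{-595 + 1207}{318 + 615} - \left(-192\right) \left(-49\right)\right) 186 = \left(\frac{612}{933} - 9408\right) 186 = \left(612 \cdot \frac{1}{933} - 9408\right) 186 = \left(\frac{204}{311} - 9408\right) 186 = \left(- \frac{2925684}{311}\right) 186 = - \frac{544177224}{311}$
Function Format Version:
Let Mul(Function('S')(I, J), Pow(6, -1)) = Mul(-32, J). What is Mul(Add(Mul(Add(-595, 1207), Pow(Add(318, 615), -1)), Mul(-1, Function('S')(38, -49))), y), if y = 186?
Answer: Rational(-544177224, 311) ≈ -1.7498e+6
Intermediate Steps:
Function('S')(I, J) = Mul(-192, J) (Function('S')(I, J) = Mul(6, Mul(-32, J)) = Mul(-192, J))
Mul(Add(Mul(Add(-595, 1207), Pow(Add(318, 615), -1)), Mul(-1, Function('S')(38, -49))), y) = Mul(Add(Mul(Add(-595, 1207), Pow(Add(318, 615), -1)), Mul(-1, Mul(-192, -49))), 186) = Mul(Add(Mul(612, Pow(933, -1)), Mul(-1, 9408)), 186) = Mul(Add(Mul(612, Rational(1, 933)), -9408), 186) = Mul(Add(Rational(204, 311), -9408), 186) = Mul(Rational(-2925684, 311), 186) = Rational(-544177224, 311)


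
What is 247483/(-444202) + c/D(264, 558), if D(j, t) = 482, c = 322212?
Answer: 71503964009/107052682 ≈ 667.93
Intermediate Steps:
247483/(-444202) + c/D(264, 558) = 247483/(-444202) + 322212/482 = 247483*(-1/444202) + 322212*(1/482) = -247483/444202 + 161106/241 = 71503964009/107052682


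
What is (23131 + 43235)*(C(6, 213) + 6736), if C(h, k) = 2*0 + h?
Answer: 447439572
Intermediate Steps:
C(h, k) = h (C(h, k) = 0 + h = h)
(23131 + 43235)*(C(6, 213) + 6736) = (23131 + 43235)*(6 + 6736) = 66366*6742 = 447439572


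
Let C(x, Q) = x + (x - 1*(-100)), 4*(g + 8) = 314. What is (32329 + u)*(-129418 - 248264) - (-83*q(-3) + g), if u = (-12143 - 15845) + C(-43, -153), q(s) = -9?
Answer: -3289611855/2 ≈ -1.6448e+9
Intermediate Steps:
g = 141/2 (g = -8 + (1/4)*314 = -8 + 157/2 = 141/2 ≈ 70.500)
C(x, Q) = 100 + 2*x (C(x, Q) = x + (x + 100) = x + (100 + x) = 100 + 2*x)
u = -27974 (u = (-12143 - 15845) + (100 + 2*(-43)) = -27988 + (100 - 86) = -27988 + 14 = -27974)
(32329 + u)*(-129418 - 248264) - (-83*q(-3) + g) = (32329 - 27974)*(-129418 - 248264) - (-83*(-9) + 141/2) = 4355*(-377682) - (747 + 141/2) = -1644805110 - 1*1635/2 = -1644805110 - 1635/2 = -3289611855/2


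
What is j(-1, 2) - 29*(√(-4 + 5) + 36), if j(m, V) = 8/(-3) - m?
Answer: -3224/3 ≈ -1074.7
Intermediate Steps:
j(m, V) = -8/3 - m (j(m, V) = 8*(-⅓) - m = -8/3 - m)
j(-1, 2) - 29*(√(-4 + 5) + 36) = (-8/3 - 1*(-1)) - 29*(√(-4 + 5) + 36) = (-8/3 + 1) - 29*(√1 + 36) = -5/3 - 29*(1 + 36) = -5/3 - 29*37 = -5/3 - 1073 = -3224/3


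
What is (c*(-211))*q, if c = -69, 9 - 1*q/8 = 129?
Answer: -13976640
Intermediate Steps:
q = -960 (q = 72 - 8*129 = 72 - 1032 = -960)
(c*(-211))*q = -69*(-211)*(-960) = 14559*(-960) = -13976640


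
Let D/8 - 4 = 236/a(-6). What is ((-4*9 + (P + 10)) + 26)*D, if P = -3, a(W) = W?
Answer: 848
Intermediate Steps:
D = -848/3 (D = 32 + 8*(236/(-6)) = 32 + 8*(236*(-⅙)) = 32 + 8*(-118/3) = 32 - 944/3 = -848/3 ≈ -282.67)
((-4*9 + (P + 10)) + 26)*D = ((-4*9 + (-3 + 10)) + 26)*(-848/3) = ((-36 + 7) + 26)*(-848/3) = (-29 + 26)*(-848/3) = -3*(-848/3) = 848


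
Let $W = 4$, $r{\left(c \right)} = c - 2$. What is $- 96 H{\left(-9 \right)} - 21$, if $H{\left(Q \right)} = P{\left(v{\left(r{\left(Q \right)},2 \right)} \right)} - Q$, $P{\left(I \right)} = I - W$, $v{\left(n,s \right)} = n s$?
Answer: $1611$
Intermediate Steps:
$r{\left(c \right)} = -2 + c$
$P{\left(I \right)} = -4 + I$ ($P{\left(I \right)} = I - 4 = -4 + I$)
$H{\left(Q \right)} = -8 + Q$ ($H{\left(Q \right)} = \left(-4 + \left(-2 + Q\right) 2\right) - Q = \left(-4 + \left(-4 + 2 Q\right)\right) - Q = \left(-8 + 2 Q\right) - Q = -8 + Q$)
$- 96 H{\left(-9 \right)} - 21 = - 96 \left(-8 - 9\right) - 21 = \left(-96\right) \left(-17\right) - 21 = 1632 - 21 = 1611$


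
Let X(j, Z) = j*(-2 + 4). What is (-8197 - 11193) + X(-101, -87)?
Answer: -19592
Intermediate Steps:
X(j, Z) = 2*j (X(j, Z) = j*2 = 2*j)
(-8197 - 11193) + X(-101, -87) = (-8197 - 11193) + 2*(-101) = -19390 - 202 = -19592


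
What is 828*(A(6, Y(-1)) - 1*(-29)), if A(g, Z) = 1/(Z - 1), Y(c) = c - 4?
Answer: 23874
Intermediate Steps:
Y(c) = -4 + c
A(g, Z) = 1/(-1 + Z)
828*(A(6, Y(-1)) - 1*(-29)) = 828*(1/(-1 + (-4 - 1)) - 1*(-29)) = 828*(1/(-1 - 5) + 29) = 828*(1/(-6) + 29) = 828*(-1/6 + 29) = 828*(173/6) = 23874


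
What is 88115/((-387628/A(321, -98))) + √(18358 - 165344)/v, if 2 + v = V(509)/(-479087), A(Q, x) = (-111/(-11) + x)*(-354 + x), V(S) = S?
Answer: -9628414165/1065977 - 479087*I*√146986/958683 ≈ -9032.5 - 191.59*I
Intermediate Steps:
A(Q, x) = (-354 + x)*(111/11 + x) (A(Q, x) = (-111*(-1/11) + x)*(-354 + x) = (111/11 + x)*(-354 + x) = (-354 + x)*(111/11 + x))
v = -958683/479087 (v = -2 + 509/(-479087) = -2 + 509*(-1/479087) = -2 - 509/479087 = -958683/479087 ≈ -2.0011)
88115/((-387628/A(321, -98))) + √(18358 - 165344)/v = 88115/((-387628/(-39294/11 + (-98)² - 3783/11*(-98)))) + √(18358 - 165344)/(-958683/479087) = 88115/((-387628/(-39294/11 + 9604 + 370734/11))) + √(-146986)*(-479087/958683) = 88115/((-387628/437084/11)) + (I*√146986)*(-479087/958683) = 88115/((-387628*11/437084)) - 479087*I*√146986/958683 = 88115/(-1065977/109271) - 479087*I*√146986/958683 = 88115*(-109271/1065977) - 479087*I*√146986/958683 = -9628414165/1065977 - 479087*I*√146986/958683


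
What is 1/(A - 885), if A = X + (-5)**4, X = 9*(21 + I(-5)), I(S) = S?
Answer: -1/116 ≈ -0.0086207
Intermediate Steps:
X = 144 (X = 9*(21 - 5) = 9*16 = 144)
A = 769 (A = 144 + (-5)**4 = 144 + 625 = 769)
1/(A - 885) = 1/(769 - 885) = 1/(-116) = -1/116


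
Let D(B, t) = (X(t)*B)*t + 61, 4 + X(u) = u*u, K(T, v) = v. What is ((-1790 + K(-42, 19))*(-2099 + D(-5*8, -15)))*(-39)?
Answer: 9017786778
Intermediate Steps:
X(u) = -4 + u**2 (X(u) = -4 + u*u = -4 + u**2)
D(B, t) = 61 + B*t*(-4 + t**2) (D(B, t) = ((-4 + t**2)*B)*t + 61 = (B*(-4 + t**2))*t + 61 = B*t*(-4 + t**2) + 61 = 61 + B*t*(-4 + t**2))
((-1790 + K(-42, 19))*(-2099 + D(-5*8, -15)))*(-39) = ((-1790 + 19)*(-2099 + (61 - 5*8*(-15)*(-4 + (-15)**2))))*(-39) = -1771*(-2099 + (61 - 40*(-15)*(-4 + 225)))*(-39) = -1771*(-2099 + (61 - 40*(-15)*221))*(-39) = -1771*(-2099 + (61 + 132600))*(-39) = -1771*(-2099 + 132661)*(-39) = -1771*130562*(-39) = -231225302*(-39) = 9017786778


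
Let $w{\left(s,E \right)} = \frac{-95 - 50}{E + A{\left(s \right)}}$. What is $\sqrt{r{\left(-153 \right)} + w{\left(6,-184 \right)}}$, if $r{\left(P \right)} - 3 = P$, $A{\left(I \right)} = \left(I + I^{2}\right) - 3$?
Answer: $i \sqrt{149} \approx 12.207 i$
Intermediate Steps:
$A{\left(I \right)} = -3 + I + I^{2}$
$r{\left(P \right)} = 3 + P$
$w{\left(s,E \right)} = - \frac{145}{-3 + E + s + s^{2}}$ ($w{\left(s,E \right)} = \frac{-95 - 50}{E + \left(-3 + s + s^{2}\right)} = - \frac{145}{-3 + E + s + s^{2}}$)
$\sqrt{r{\left(-153 \right)} + w{\left(6,-184 \right)}} = \sqrt{\left(3 - 153\right) - \frac{145}{-3 - 184 + 6 + 6^{2}}} = \sqrt{-150 - \frac{145}{-3 - 184 + 6 + 36}} = \sqrt{-150 - \frac{145}{-145}} = \sqrt{-150 - -1} = \sqrt{-150 + 1} = \sqrt{-149} = i \sqrt{149}$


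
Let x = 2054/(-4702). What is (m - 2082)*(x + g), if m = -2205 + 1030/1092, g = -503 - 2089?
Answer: 14263016191153/1283646 ≈ 1.1111e+7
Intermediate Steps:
g = -2592
x = -1027/2351 (x = 2054*(-1/4702) = -1027/2351 ≈ -0.43684)
m = -1203415/546 (m = -2205 + 1030*(1/1092) = -2205 + 515/546 = -1203415/546 ≈ -2204.1)
(m - 2082)*(x + g) = (-1203415/546 - 2082)*(-1027/2351 - 2592) = -2340187/546*(-6094819/2351) = 14263016191153/1283646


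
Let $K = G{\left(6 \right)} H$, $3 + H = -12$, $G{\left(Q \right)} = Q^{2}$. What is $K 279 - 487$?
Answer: $-151147$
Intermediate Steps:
$H = -15$ ($H = -3 - 12 = -15$)
$K = -540$ ($K = 6^{2} \left(-15\right) = 36 \left(-15\right) = -540$)
$K 279 - 487 = \left(-540\right) 279 - 487 = -150660 - 487 = -151147$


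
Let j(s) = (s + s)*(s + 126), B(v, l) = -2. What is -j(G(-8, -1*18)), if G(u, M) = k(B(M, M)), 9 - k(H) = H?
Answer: -3014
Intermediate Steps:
k(H) = 9 - H
G(u, M) = 11 (G(u, M) = 9 - 1*(-2) = 9 + 2 = 11)
j(s) = 2*s*(126 + s) (j(s) = (2*s)*(126 + s) = 2*s*(126 + s))
-j(G(-8, -1*18)) = -2*11*(126 + 11) = -2*11*137 = -1*3014 = -3014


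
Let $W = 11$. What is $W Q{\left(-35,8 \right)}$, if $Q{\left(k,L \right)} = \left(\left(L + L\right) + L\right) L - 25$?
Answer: $1837$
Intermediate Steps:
$Q{\left(k,L \right)} = -25 + 3 L^{2}$ ($Q{\left(k,L \right)} = \left(2 L + L\right) L - 25 = 3 L L - 25 = 3 L^{2} - 25 = -25 + 3 L^{2}$)
$W Q{\left(-35,8 \right)} = 11 \left(-25 + 3 \cdot 8^{2}\right) = 11 \left(-25 + 3 \cdot 64\right) = 11 \left(-25 + 192\right) = 11 \cdot 167 = 1837$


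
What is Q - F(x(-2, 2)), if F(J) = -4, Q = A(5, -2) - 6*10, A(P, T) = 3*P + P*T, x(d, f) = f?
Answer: -51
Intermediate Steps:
Q = -55 (Q = 5*(3 - 2) - 6*10 = 5*1 - 60 = 5 - 60 = -55)
Q - F(x(-2, 2)) = -55 - 1*(-4) = -55 + 4 = -51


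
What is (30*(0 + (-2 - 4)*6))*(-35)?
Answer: 37800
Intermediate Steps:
(30*(0 + (-2 - 4)*6))*(-35) = (30*(0 - 6*6))*(-35) = (30*(0 - 36))*(-35) = (30*(-36))*(-35) = -1080*(-35) = 37800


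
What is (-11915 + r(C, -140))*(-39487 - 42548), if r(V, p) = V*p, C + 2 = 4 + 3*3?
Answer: 1103780925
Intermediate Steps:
C = 11 (C = -2 + (4 + 3*3) = -2 + (4 + 9) = -2 + 13 = 11)
(-11915 + r(C, -140))*(-39487 - 42548) = (-11915 + 11*(-140))*(-39487 - 42548) = (-11915 - 1540)*(-82035) = -13455*(-82035) = 1103780925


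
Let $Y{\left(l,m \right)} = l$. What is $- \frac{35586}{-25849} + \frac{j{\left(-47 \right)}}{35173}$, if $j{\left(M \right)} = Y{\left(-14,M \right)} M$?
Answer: $\frac{1268675020}{909186877} \approx 1.3954$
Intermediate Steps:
$j{\left(M \right)} = - 14 M$
$- \frac{35586}{-25849} + \frac{j{\left(-47 \right)}}{35173} = - \frac{35586}{-25849} + \frac{\left(-14\right) \left(-47\right)}{35173} = \left(-35586\right) \left(- \frac{1}{25849}\right) + 658 \cdot \frac{1}{35173} = \frac{35586}{25849} + \frac{658}{35173} = \frac{1268675020}{909186877}$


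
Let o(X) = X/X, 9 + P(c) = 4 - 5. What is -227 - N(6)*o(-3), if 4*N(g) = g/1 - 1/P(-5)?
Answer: -9141/40 ≈ -228.52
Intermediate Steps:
P(c) = -10 (P(c) = -9 + (4 - 5) = -9 - 1 = -10)
N(g) = 1/40 + g/4 (N(g) = (g/1 - 1/(-10))/4 = (g*1 - 1*(-⅒))/4 = (g + ⅒)/4 = (⅒ + g)/4 = 1/40 + g/4)
o(X) = 1
-227 - N(6)*o(-3) = -227 - (1/40 + (¼)*6) = -227 - (1/40 + 3/2) = -227 - 61/40 = -9141/40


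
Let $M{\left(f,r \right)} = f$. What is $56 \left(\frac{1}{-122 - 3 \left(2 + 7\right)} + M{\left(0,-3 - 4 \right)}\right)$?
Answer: $- \frac{56}{149} \approx -0.37584$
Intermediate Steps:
$56 \left(\frac{1}{-122 - 3 \left(2 + 7\right)} + M{\left(0,-3 - 4 \right)}\right) = 56 \left(\frac{1}{-122 - 3 \left(2 + 7\right)} + 0\right) = 56 \left(\frac{1}{-122 - 27} + 0\right) = 56 \left(\frac{1}{-149} + 0\right) = 56 \left(- \frac{1}{149} + 0\right) = 56 \left(- \frac{1}{149}\right) = - \frac{56}{149}$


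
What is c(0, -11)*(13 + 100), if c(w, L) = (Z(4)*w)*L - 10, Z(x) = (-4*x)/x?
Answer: -1130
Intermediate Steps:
Z(x) = -4
c(w, L) = -10 - 4*L*w (c(w, L) = (-4*w)*L - 10 = -4*L*w - 10 = -10 - 4*L*w)
c(0, -11)*(13 + 100) = (-10 - 4*(-11)*0)*(13 + 100) = (-10 + 0)*113 = -10*113 = -1130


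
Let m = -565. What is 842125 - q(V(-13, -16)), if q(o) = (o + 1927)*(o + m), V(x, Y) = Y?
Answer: 1952416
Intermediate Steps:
q(o) = (-565 + o)*(1927 + o) (q(o) = (o + 1927)*(o - 565) = (1927 + o)*(-565 + o) = (-565 + o)*(1927 + o))
842125 - q(V(-13, -16)) = 842125 - (-1088755 + (-16)² + 1362*(-16)) = 842125 - (-1088755 + 256 - 21792) = 842125 - 1*(-1110291) = 842125 + 1110291 = 1952416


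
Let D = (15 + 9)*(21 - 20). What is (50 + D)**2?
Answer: 5476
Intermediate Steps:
D = 24 (D = 24*1 = 24)
(50 + D)**2 = (50 + 24)**2 = 74**2 = 5476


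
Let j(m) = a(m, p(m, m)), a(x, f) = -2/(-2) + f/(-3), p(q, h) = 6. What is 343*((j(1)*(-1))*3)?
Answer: 1029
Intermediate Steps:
a(x, f) = 1 - f/3 (a(x, f) = -2*(-1/2) + f*(-1/3) = 1 - f/3)
j(m) = -1 (j(m) = 1 - 1/3*6 = 1 - 2 = -1)
343*((j(1)*(-1))*3) = 343*(-1*(-1)*3) = 343*(1*3) = 343*3 = 1029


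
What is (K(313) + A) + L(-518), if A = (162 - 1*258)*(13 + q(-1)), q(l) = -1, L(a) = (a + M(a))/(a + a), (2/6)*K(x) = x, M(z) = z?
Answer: -212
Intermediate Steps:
K(x) = 3*x
L(a) = 1 (L(a) = (a + a)/(a + a) = (2*a)/((2*a)) = (2*a)*(1/(2*a)) = 1)
A = -1152 (A = (162 - 1*258)*(13 - 1) = (162 - 258)*12 = -96*12 = -1152)
(K(313) + A) + L(-518) = (3*313 - 1152) + 1 = (939 - 1152) + 1 = -213 + 1 = -212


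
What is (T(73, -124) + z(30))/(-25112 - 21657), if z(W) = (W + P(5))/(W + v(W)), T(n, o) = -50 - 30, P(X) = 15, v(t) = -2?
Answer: 2195/1309532 ≈ 0.0016762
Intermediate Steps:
T(n, o) = -80
z(W) = (15 + W)/(-2 + W) (z(W) = (W + 15)/(W - 2) = (15 + W)/(-2 + W))
(T(73, -124) + z(30))/(-25112 - 21657) = (-80 + (15 + 30)/(-2 + 30))/(-25112 - 21657) = (-80 + 45/28)/(-46769) = (-80 + (1/28)*45)*(-1/46769) = (-80 + 45/28)*(-1/46769) = -2195/28*(-1/46769) = 2195/1309532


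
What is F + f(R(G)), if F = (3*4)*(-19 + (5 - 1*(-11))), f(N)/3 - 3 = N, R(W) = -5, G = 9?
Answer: -42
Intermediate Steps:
f(N) = 9 + 3*N
F = -36 (F = 12*(-19 + (5 + 11)) = 12*(-19 + 16) = 12*(-3) = -36)
F + f(R(G)) = -36 + (9 + 3*(-5)) = -36 + (9 - 15) = -36 - 6 = -42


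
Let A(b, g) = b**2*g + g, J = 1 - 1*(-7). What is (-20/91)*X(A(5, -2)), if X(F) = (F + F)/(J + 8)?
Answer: 10/7 ≈ 1.4286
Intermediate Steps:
J = 8 (J = 1 + 7 = 8)
A(b, g) = g + g*b**2 (A(b, g) = g*b**2 + g = g + g*b**2)
X(F) = F/8 (X(F) = (F + F)/(8 + 8) = (2*F)/16 = (2*F)*(1/16) = F/8)
(-20/91)*X(A(5, -2)) = (-20/91)*((-2*(1 + 5**2))/8) = (-20*1/91)*((-2*(1 + 25))/8) = -5*(-2*26)/182 = -5*(-52)/182 = -20/91*(-13/2) = 10/7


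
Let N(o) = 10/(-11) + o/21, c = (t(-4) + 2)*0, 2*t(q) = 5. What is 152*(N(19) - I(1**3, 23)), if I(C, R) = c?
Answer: -152/231 ≈ -0.65801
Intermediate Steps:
t(q) = 5/2 (t(q) = (1/2)*5 = 5/2)
c = 0 (c = (5/2 + 2)*0 = (9/2)*0 = 0)
N(o) = -10/11 + o/21 (N(o) = 10*(-1/11) + o*(1/21) = -10/11 + o/21)
I(C, R) = 0
152*(N(19) - I(1**3, 23)) = 152*((-10/11 + (1/21)*19) - 1*0) = 152*((-10/11 + 19/21) + 0) = 152*(-1/231 + 0) = 152*(-1/231) = -152/231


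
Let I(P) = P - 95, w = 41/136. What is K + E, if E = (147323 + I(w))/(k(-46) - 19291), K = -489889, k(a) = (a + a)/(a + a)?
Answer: -1285214421209/2623440 ≈ -4.8990e+5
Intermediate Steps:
k(a) = 1 (k(a) = (2*a)/((2*a)) = (2*a)*(1/(2*a)) = 1)
w = 41/136 (w = 41*(1/136) = 41/136 ≈ 0.30147)
I(P) = -95 + P
E = -20023049/2623440 (E = (147323 + (-95 + 41/136))/(1 - 19291) = (147323 - 12879/136)/(-19290) = (20023049/136)*(-1/19290) = -20023049/2623440 ≈ -7.6324)
K + E = -489889 - 20023049/2623440 = -1285214421209/2623440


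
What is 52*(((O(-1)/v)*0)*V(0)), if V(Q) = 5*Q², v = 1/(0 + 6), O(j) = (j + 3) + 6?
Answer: 0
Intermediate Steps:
O(j) = 9 + j (O(j) = (3 + j) + 6 = 9 + j)
v = ⅙ (v = 1/6 = ⅙ ≈ 0.16667)
52*(((O(-1)/v)*0)*V(0)) = 52*((((9 - 1)/(⅙))*0)*(5*0²)) = 52*(((8*6)*0)*(5*0)) = 52*((48*0)*0) = 52*(0*0) = 52*0 = 0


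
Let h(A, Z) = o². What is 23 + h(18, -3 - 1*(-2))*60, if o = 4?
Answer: 983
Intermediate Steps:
h(A, Z) = 16 (h(A, Z) = 4² = 16)
23 + h(18, -3 - 1*(-2))*60 = 23 + 16*60 = 23 + 960 = 983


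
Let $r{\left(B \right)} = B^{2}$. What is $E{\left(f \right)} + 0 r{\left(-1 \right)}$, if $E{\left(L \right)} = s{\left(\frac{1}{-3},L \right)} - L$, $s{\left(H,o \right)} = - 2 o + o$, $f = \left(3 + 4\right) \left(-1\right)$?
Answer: $14$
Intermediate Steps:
$f = -7$ ($f = 7 \left(-1\right) = -7$)
$s{\left(H,o \right)} = - o$
$E{\left(L \right)} = - 2 L$ ($E{\left(L \right)} = - L - L = - 2 L$)
$E{\left(f \right)} + 0 r{\left(-1 \right)} = \left(-2\right) \left(-7\right) + 0 \left(-1\right)^{2} = 14 + 0 \cdot 1 = 14 + 0 = 14$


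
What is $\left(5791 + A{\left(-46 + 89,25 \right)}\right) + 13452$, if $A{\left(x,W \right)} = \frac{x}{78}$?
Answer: $\frac{1500997}{78} \approx 19244.0$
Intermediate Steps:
$A{\left(x,W \right)} = \frac{x}{78}$ ($A{\left(x,W \right)} = x \frac{1}{78} = \frac{x}{78}$)
$\left(5791 + A{\left(-46 + 89,25 \right)}\right) + 13452 = \left(5791 + \frac{-46 + 89}{78}\right) + 13452 = \left(5791 + \frac{1}{78} \cdot 43\right) + 13452 = \left(5791 + \frac{43}{78}\right) + 13452 = \frac{451741}{78} + 13452 = \frac{1500997}{78}$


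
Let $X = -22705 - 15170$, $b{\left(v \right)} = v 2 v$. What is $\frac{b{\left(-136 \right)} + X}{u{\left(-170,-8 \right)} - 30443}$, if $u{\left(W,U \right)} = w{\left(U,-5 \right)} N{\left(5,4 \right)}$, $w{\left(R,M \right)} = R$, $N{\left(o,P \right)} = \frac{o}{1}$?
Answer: $\frac{883}{30483} \approx 0.028967$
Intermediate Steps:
$N{\left(o,P \right)} = o$ ($N{\left(o,P \right)} = o 1 = o$)
$b{\left(v \right)} = 2 v^{2}$ ($b{\left(v \right)} = 2 v v = 2 v^{2}$)
$X = -37875$
$u{\left(W,U \right)} = 5 U$ ($u{\left(W,U \right)} = U 5 = 5 U$)
$\frac{b{\left(-136 \right)} + X}{u{\left(-170,-8 \right)} - 30443} = \frac{2 \left(-136\right)^{2} - 37875}{5 \left(-8\right) - 30443} = \frac{2 \cdot 18496 - 37875}{-40 - 30443} = \frac{36992 - 37875}{-30483} = \left(-883\right) \left(- \frac{1}{30483}\right) = \frac{883}{30483}$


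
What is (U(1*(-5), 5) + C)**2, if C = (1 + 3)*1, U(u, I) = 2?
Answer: 36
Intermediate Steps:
C = 4 (C = 4*1 = 4)
(U(1*(-5), 5) + C)**2 = (2 + 4)**2 = 6**2 = 36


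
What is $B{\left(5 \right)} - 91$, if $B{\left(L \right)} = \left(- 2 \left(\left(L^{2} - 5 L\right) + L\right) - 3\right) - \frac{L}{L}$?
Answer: $-105$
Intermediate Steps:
$B{\left(L \right)} = -4 - 2 L^{2} + 8 L$ ($B{\left(L \right)} = \left(- 2 \left(L^{2} - 4 L\right) - 3\right) - 1 = \left(\left(- 2 L^{2} + 8 L\right) - 3\right) - 1 = \left(-3 - 2 L^{2} + 8 L\right) - 1 = -4 - 2 L^{2} + 8 L$)
$B{\left(5 \right)} - 91 = \left(-4 - 2 \cdot 5^{2} + 8 \cdot 5\right) - 91 = \left(-4 - 50 + 40\right) - 91 = -14 - 91 = -105$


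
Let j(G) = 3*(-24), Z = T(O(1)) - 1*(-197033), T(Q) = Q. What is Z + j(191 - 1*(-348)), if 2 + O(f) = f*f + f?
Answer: 196961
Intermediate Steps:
O(f) = -2 + f + f² (O(f) = -2 + (f*f + f) = -2 + (f² + f) = -2 + (f + f²) = -2 + f + f²)
Z = 197033 (Z = (-2 + 1 + 1²) - 1*(-197033) = (-2 + 1 + 1) + 197033 = 0 + 197033 = 197033)
j(G) = -72
Z + j(191 - 1*(-348)) = 197033 - 72 = 196961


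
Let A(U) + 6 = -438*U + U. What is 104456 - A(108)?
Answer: 151658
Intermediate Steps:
A(U) = -6 - 437*U (A(U) = -6 + (-438*U + U) = -6 - 437*U)
104456 - A(108) = 104456 - (-6 - 437*108) = 104456 - (-6 - 47196) = 104456 - 1*(-47202) = 104456 + 47202 = 151658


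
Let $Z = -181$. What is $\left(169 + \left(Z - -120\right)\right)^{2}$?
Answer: $11664$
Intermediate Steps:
$\left(169 + \left(Z - -120\right)\right)^{2} = \left(169 - 61\right)^{2} = 108^{2} = 11664$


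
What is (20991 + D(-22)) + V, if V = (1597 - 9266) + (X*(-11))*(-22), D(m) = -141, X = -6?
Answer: 11729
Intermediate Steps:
V = -9121 (V = (1597 - 9266) - 6*(-11)*(-22) = -7669 + 66*(-22) = -7669 - 1452 = -9121)
(20991 + D(-22)) + V = (20991 - 141) - 9121 = 20850 - 9121 = 11729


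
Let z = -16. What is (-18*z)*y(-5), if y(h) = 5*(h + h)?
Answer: -14400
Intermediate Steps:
y(h) = 10*h (y(h) = 5*(2*h) = 10*h)
(-18*z)*y(-5) = (-18*(-16))*(10*(-5)) = 288*(-50) = -14400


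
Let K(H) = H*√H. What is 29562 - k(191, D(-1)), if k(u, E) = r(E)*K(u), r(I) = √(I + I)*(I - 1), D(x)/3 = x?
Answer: 29562 + 764*I*√1146 ≈ 29562.0 + 25863.0*I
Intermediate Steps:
D(x) = 3*x
K(H) = H^(3/2)
r(I) = √2*√I*(-1 + I) (r(I) = √(2*I)*(-1 + I) = (√2*√I)*(-1 + I) = √2*√I*(-1 + I))
k(u, E) = √2*√E*u^(3/2)*(-1 + E) (k(u, E) = (√2*√E*(-1 + E))*u^(3/2) = √2*√E*u^(3/2)*(-1 + E))
29562 - k(191, D(-1)) = 29562 - √2*√(3*(-1))*191^(3/2)*(-1 + 3*(-1)) = 29562 - √2*√(-3)*191*√191*(-1 - 3) = 29562 - √2*I*√3*191*√191*(-4) = 29562 - (-764)*I*√1146 = 29562 + 764*I*√1146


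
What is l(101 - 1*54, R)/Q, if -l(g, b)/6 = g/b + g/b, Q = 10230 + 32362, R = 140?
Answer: -141/1490720 ≈ -9.4585e-5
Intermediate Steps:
Q = 42592
l(g, b) = -12*g/b (l(g, b) = -6*(g/b + g/b) = -12*g/b)
l(101 - 1*54, R)/Q = -12*(101 - 1*54)/140/42592 = -12*(101 - 54)*1/140*(1/42592) = -12*47*1/140*(1/42592) = -141/35*1/42592 = -141/1490720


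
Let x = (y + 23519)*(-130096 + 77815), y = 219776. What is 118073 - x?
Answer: 12719823968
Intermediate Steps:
x = -12719705895 (x = (219776 + 23519)*(-130096 + 77815) = 243295*(-52281) = -12719705895)
118073 - x = 118073 - 1*(-12719705895) = 118073 + 12719705895 = 12719823968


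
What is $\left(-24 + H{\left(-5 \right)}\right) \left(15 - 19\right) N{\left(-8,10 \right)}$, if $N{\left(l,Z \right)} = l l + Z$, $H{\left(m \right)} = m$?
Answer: $8584$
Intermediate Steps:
$N{\left(l,Z \right)} = Z + l^{2}$ ($N{\left(l,Z \right)} = l^{2} + Z = Z + l^{2}$)
$\left(-24 + H{\left(-5 \right)}\right) \left(15 - 19\right) N{\left(-8,10 \right)} = \left(-24 - 5\right) \left(15 - 19\right) \left(10 + \left(-8\right)^{2}\right) = \left(-29\right) \left(-4\right) \left(10 + 64\right) = 116 \cdot 74 = 8584$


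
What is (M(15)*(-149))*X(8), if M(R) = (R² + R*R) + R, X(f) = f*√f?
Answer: -1108560*√2 ≈ -1.5677e+6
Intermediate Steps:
X(f) = f^(3/2)
M(R) = R + 2*R² (M(R) = (R² + R²) + R = 2*R² + R = R + 2*R²)
(M(15)*(-149))*X(8) = ((15*(1 + 2*15))*(-149))*8^(3/2) = ((15*(1 + 30))*(-149))*(16*√2) = ((15*31)*(-149))*(16*√2) = (465*(-149))*(16*√2) = -1108560*√2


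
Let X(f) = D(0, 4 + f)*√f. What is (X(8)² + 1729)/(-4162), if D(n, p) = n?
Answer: -1729/4162 ≈ -0.41543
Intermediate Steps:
X(f) = 0 (X(f) = 0*√f = 0)
(X(8)² + 1729)/(-4162) = (0² + 1729)/(-4162) = (0 + 1729)*(-1/4162) = 1729*(-1/4162) = -1729/4162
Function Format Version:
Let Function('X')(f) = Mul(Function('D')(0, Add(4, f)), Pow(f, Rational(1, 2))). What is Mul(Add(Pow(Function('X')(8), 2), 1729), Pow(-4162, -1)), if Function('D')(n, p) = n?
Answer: Rational(-1729, 4162) ≈ -0.41543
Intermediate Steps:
Function('X')(f) = 0 (Function('X')(f) = Mul(0, Pow(f, Rational(1, 2))) = 0)
Mul(Add(Pow(Function('X')(8), 2), 1729), Pow(-4162, -1)) = Mul(Add(Pow(0, 2), 1729), Pow(-4162, -1)) = Mul(Add(0, 1729), Rational(-1, 4162)) = Mul(1729, Rational(-1, 4162)) = Rational(-1729, 4162)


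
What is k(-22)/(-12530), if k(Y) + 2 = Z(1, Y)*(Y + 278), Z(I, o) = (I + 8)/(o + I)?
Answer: 391/43855 ≈ 0.0089158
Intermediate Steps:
Z(I, o) = (8 + I)/(I + o)
k(Y) = -2 + 9*(278 + Y)/(1 + Y) (k(Y) = -2 + ((8 + 1)/(1 + Y))*(Y + 278) = -2 + (9/(1 + Y))*(278 + Y) = -2 + 9*(278 + Y)/(1 + Y))
k(-22)/(-12530) = ((2500 + 7*(-22))/(1 - 22))/(-12530) = ((2500 - 154)/(-21))*(-1/12530) = -1/21*2346*(-1/12530) = -782/7*(-1/12530) = 391/43855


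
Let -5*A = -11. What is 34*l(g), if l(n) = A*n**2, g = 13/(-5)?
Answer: 63206/125 ≈ 505.65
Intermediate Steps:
A = 11/5 (A = -1/5*(-11) = 11/5 ≈ 2.2000)
g = -13/5 (g = 13*(-1/5) = -13/5 ≈ -2.6000)
l(n) = 11*n**2/5
34*l(g) = 34*(11*(-13/5)**2/5) = 34*((11/5)*(169/25)) = 34*(1859/125) = 63206/125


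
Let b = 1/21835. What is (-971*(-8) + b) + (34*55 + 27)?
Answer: 211035276/21835 ≈ 9665.0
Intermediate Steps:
b = 1/21835 ≈ 4.5798e-5
(-971*(-8) + b) + (34*55 + 27) = (-971*(-8) + 1/21835) + (34*55 + 27) = (7768 + 1/21835) + (1870 + 27) = 169614281/21835 + 1897 = 211035276/21835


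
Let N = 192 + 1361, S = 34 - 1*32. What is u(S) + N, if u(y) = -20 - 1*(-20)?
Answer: 1553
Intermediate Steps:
S = 2 (S = 34 - 32 = 2)
N = 1553
u(y) = 0 (u(y) = -20 + 20 = 0)
u(S) + N = 0 + 1553 = 1553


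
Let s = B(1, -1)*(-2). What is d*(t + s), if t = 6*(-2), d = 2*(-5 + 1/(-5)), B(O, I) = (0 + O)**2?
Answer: 728/5 ≈ 145.60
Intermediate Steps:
B(O, I) = O**2
d = -52/5 (d = 2*(-5 + 1*(-1/5)) = 2*(-5 - 1/5) = 2*(-26/5) = -52/5 ≈ -10.400)
t = -12
s = -2 (s = 1**2*(-2) = 1*(-2) = -2)
d*(t + s) = -52*(-12 - 2)/5 = -52/5*(-14) = 728/5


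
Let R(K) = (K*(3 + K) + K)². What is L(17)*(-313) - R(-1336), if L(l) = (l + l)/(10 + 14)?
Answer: -38001663853769/12 ≈ -3.1668e+12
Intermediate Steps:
L(l) = l/12 (L(l) = (2*l)/24 = (2*l)*(1/24) = l/12)
R(K) = (K + K*(3 + K))²
L(17)*(-313) - R(-1336) = ((1/12)*17)*(-313) - (-1336)²*(4 - 1336)² = (17/12)*(-313) - 1784896*(-1332)² = -5321/12 - 1784896*1774224 = -5321/12 - 1*3166805320704 = -5321/12 - 3166805320704 = -38001663853769/12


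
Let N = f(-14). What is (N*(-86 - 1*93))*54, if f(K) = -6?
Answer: 57996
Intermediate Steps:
N = -6
(N*(-86 - 1*93))*54 = -6*(-86 - 1*93)*54 = -6*(-86 - 93)*54 = -6*(-179)*54 = 1074*54 = 57996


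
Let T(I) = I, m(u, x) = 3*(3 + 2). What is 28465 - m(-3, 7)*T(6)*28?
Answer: 25945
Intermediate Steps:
m(u, x) = 15 (m(u, x) = 3*5 = 15)
28465 - m(-3, 7)*T(6)*28 = 28465 - 15*6*28 = 28465 - 90*28 = 28465 - 1*2520 = 28465 - 2520 = 25945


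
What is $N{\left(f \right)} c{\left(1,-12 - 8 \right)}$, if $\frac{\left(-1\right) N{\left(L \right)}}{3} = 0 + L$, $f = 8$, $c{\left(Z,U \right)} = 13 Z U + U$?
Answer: $6720$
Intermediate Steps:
$c{\left(Z,U \right)} = U + 13 U Z$ ($c{\left(Z,U \right)} = 13 U Z + U = U + 13 U Z$)
$N{\left(L \right)} = - 3 L$ ($N{\left(L \right)} = - 3 \left(0 + L\right) = - 3 L$)
$N{\left(f \right)} c{\left(1,-12 - 8 \right)} = \left(-3\right) 8 \left(-12 - 8\right) \left(1 + 13 \cdot 1\right) = - 24 \left(- 20 \left(1 + 13\right)\right) = - 24 \left(\left(-20\right) 14\right) = \left(-24\right) \left(-280\right) = 6720$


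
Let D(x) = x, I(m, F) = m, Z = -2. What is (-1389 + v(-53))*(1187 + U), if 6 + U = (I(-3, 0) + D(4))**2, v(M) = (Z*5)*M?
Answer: -1015338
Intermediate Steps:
v(M) = -10*M (v(M) = (-2*5)*M = -10*M)
U = -5 (U = -6 + (-3 + 4)**2 = -6 + 1**2 = -6 + 1 = -5)
(-1389 + v(-53))*(1187 + U) = (-1389 - 10*(-53))*(1187 - 5) = (-1389 + 530)*1182 = -859*1182 = -1015338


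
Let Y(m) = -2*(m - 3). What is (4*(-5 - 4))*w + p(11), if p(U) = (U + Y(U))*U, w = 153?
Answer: -5563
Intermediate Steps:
Y(m) = 6 - 2*m (Y(m) = -2*(-3 + m) = 6 - 2*m)
p(U) = U*(6 - U) (p(U) = (U + (6 - 2*U))*U = (6 - U)*U = U*(6 - U))
(4*(-5 - 4))*w + p(11) = (4*(-5 - 4))*153 + 11*(6 - 1*11) = (4*(-9))*153 + 11*(6 - 11) = -36*153 + 11*(-5) = -5508 - 55 = -5563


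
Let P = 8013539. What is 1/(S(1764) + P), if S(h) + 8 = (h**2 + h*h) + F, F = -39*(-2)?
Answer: 1/14237001 ≈ 7.0239e-8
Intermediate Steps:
F = 78
S(h) = 70 + 2*h**2 (S(h) = -8 + ((h**2 + h*h) + 78) = -8 + ((h**2 + h**2) + 78) = -8 + (2*h**2 + 78) = -8 + (78 + 2*h**2) = 70 + 2*h**2)
1/(S(1764) + P) = 1/((70 + 2*1764**2) + 8013539) = 1/((70 + 2*3111696) + 8013539) = 1/((70 + 6223392) + 8013539) = 1/(6223462 + 8013539) = 1/14237001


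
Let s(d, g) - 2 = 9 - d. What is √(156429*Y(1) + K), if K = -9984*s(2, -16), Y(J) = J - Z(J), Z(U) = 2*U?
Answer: 3*I*√27365 ≈ 496.27*I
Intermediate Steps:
s(d, g) = 11 - d (s(d, g) = 2 + (9 - d) = 11 - d)
Y(J) = -J (Y(J) = J - 2*J = -J)
K = -89856 (K = -9984*(11 - 1*2) = -9984*(11 - 2) = -9984*9 = -89856)
√(156429*Y(1) + K) = √(156429*(-1*1) - 89856) = √(156429*(-1) - 89856) = √(-156429 - 89856) = √(-246285) = 3*I*√27365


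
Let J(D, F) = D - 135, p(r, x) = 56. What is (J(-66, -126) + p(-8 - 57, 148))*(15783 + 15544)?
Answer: -4542415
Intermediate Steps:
J(D, F) = -135 + D
(J(-66, -126) + p(-8 - 57, 148))*(15783 + 15544) = ((-135 - 66) + 56)*(15783 + 15544) = (-201 + 56)*31327 = -145*31327 = -4542415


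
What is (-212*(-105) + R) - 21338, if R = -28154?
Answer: -27232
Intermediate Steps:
(-212*(-105) + R) - 21338 = (-212*(-105) - 28154) - 21338 = (22260 - 28154) - 21338 = -5894 - 21338 = -27232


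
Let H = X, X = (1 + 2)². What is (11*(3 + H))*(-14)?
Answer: -1848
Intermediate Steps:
X = 9 (X = 3² = 9)
H = 9
(11*(3 + H))*(-14) = (11*(3 + 9))*(-14) = (11*12)*(-14) = 132*(-14) = -1848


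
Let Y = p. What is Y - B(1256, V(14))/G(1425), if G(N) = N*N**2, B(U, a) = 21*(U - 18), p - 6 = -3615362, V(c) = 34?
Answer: -3487180331821166/964546875 ≈ -3.6154e+6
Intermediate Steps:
p = -3615356 (p = 6 - 3615362 = -3615356)
B(U, a) = -378 + 21*U (B(U, a) = 21*(-18 + U) = -378 + 21*U)
G(N) = N**3
Y = -3615356
Y - B(1256, V(14))/G(1425) = -3615356 - (-378 + 21*1256)/(1425**3) = -3615356 - (-378 + 26376)/2893640625 = -3615356 - 25998/2893640625 = -3615356 - 1*8666/964546875 = -3615356 - 8666/964546875 = -3487180331821166/964546875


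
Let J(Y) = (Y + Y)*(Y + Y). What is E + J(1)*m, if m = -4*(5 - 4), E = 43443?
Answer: 43427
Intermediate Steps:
m = -4 (m = -4*1 = -4)
J(Y) = 4*Y² (J(Y) = (2*Y)*(2*Y) = 4*Y²)
E + J(1)*m = 43443 + (4*1²)*(-4) = 43443 + (4*1)*(-4) = 43443 + 4*(-4) = 43443 - 16 = 43427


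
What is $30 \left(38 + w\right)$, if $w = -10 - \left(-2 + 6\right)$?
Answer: $720$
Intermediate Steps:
$w = -14$ ($w = -10 - 4 = -14$)
$30 \left(38 + w\right) = 30 \left(38 - 14\right) = 30 \cdot 24 = 720$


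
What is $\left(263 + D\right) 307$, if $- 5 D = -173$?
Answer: $\frac{456816}{5} \approx 91363.0$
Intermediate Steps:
$D = \frac{173}{5}$ ($D = \left(- \frac{1}{5}\right) \left(-173\right) = \frac{173}{5} \approx 34.6$)
$\left(263 + D\right) 307 = \left(263 + \frac{173}{5}\right) 307 = \frac{1488}{5} \cdot 307 = \frac{456816}{5}$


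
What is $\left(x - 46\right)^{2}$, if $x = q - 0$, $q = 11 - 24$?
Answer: $3481$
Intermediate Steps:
$q = -13$ ($q = 11 - 24 = -13$)
$x = -13$ ($x = -13 - 0 = -13 + 0 = -13$)
$\left(x - 46\right)^{2} = \left(-13 - 46\right)^{2} = \left(-59\right)^{2} = 3481$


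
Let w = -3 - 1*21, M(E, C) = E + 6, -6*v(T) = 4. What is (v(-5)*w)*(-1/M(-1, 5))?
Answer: -16/5 ≈ -3.2000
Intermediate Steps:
v(T) = -⅔ (v(T) = -⅙*4 = -⅔)
M(E, C) = 6 + E
w = -24 (w = -3 - 21 = -24)
(v(-5)*w)*(-1/M(-1, 5)) = (-⅔*(-24))*(-1/(6 - 1)) = 16*(-1/5) = 16*(-1*⅕) = 16*(-⅕) = -16/5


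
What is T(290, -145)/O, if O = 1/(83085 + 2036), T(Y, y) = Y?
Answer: 24685090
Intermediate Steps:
O = 1/85121 ≈ 1.1748e-5
T(290, -145)/O = 290/(1/85121) = 290*85121 = 24685090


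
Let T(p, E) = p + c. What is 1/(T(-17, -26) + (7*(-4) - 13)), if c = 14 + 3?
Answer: -1/41 ≈ -0.024390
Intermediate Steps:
c = 17
T(p, E) = 17 + p (T(p, E) = p + 17 = 17 + p)
1/(T(-17, -26) + (7*(-4) - 13)) = 1/((17 - 17) + (7*(-4) - 13)) = 1/(0 + (-28 - 13)) = 1/(0 - 41) = 1/(-41) = -1/41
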